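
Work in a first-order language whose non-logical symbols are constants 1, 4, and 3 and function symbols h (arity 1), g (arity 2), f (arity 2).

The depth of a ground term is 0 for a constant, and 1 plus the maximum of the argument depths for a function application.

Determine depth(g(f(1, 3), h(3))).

depth(f(1, 3)) = 1 + max(0, 0) = 1
depth(h(3)) = 1 + depth(3) = 1 + 0 = 1
depth(g(f(1, 3), h(3))) = 1 + max(1, 1) = 2

2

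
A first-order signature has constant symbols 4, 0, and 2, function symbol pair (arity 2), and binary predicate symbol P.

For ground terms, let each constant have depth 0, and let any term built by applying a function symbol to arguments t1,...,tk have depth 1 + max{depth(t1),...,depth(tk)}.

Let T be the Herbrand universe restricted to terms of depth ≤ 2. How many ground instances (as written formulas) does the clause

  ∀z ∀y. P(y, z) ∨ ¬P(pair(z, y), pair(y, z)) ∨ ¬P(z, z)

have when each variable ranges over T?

21609

Ground terms of depth ≤ 2:
  Let N_k = |{terms of depth ≤ k}|. Then N_0 = 3 and N_k = 3 + N_{k-1}^2 for k ≥ 1 (one summand per function symbol, arity giving the exponent).
  N_0 = 3
  N_1 = 3 + 3^2 = 12
  N_2 = 3 + 12^2 = 147
So there are 147 ground terms available for substitution.
Each of z, y ranges independently over the available ground terms, and distinct assignments produce distinct instances.
Number of ground instances = 147^2 = 21609.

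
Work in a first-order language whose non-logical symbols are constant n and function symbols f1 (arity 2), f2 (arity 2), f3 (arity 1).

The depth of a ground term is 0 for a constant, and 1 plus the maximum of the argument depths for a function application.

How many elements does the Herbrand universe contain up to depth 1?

4

Count level by level. With function symbols f1/2, f2/2, f3/1, the terms of depth ≤ k are the 1 constant together with each function applied to depth-≤(k−1) tuples, so N_k = 1 + N_{k-1}^2 + N_{k-1}^2 + N_{k-1}.
N_0 = 1
N_1 = 1 + 1^2 + 1^2 + 1 = 4
Explicitly: n, f1(n, n), f2(n, n), f3(n).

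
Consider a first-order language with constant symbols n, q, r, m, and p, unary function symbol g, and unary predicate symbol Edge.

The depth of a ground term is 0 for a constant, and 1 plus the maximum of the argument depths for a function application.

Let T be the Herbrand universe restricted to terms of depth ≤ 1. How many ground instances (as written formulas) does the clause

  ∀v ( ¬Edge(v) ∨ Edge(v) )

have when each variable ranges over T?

Ground terms of depth ≤ 1:
  Write N_k for the number of ground terms of depth ≤ k. A term of depth ≤ k is either a constant or a function symbol applied to arguments of depth ≤ k−1, so N_k = 5 + N_{k-1}.
  N_0 = 5
  N_1 = 5 + 5 = 10
  Explicitly: n, q, r, m, p, g(n), g(q), g(r), g(m), g(p).
So there are 10 ground terms available for substitution.
There is 1 variable to instantiate (v),  occurring in at least one literal, so different choices give different ground instances.
Number of ground instances = 10.

10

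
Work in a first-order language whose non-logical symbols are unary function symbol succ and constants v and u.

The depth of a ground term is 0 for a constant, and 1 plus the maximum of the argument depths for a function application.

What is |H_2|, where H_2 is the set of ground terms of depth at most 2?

Write N_k for the number of ground terms of depth ≤ k. A term of depth ≤ k is either a constant or a function symbol applied to arguments of depth ≤ k−1, so N_k = 2 + N_{k-1}.
N_0 = 2
N_1 = 2 + 2 = 4
N_2 = 2 + 4 = 6
Explicitly: v, u, succ(v), succ(u), succ(succ(v)), succ(succ(u)).

6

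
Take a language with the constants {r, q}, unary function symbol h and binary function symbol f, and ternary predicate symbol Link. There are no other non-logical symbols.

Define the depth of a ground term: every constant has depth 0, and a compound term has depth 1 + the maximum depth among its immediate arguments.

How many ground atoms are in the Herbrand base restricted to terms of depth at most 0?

8

First count ground terms of depth ≤ 0.
Let N_k count ground terms of depth at most k. Each non-constant term of depth ≤ k is some function symbol applied to depth-≤(k−1) arguments, giving N_k = 2 + N_{k-1} + N_{k-1}^2.
N_0 = 2
Explicitly: r, q.
So |H| = 2.
A ground atom is a predicate applied to a tuple of terms from H, so the count is the sum over predicates of |H|^arity:
  Link: 2^3 = 8
Total ground atoms: 8.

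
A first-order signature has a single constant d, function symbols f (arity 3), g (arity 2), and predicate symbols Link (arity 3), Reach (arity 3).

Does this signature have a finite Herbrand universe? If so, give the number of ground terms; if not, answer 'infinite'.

The signature has at least one function symbol (f, arity 3) and at least one constant (d).
Iterating f gives infinitely many distinct ground terms: d, f(d, d, d), f(f(d, d, d), f(d, d, d), f(d, d, d)), ...
So the Herbrand universe is infinite.

infinite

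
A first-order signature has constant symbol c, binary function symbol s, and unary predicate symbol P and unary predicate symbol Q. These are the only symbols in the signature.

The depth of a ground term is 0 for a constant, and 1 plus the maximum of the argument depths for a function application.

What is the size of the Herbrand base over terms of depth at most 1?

First count ground terms of depth ≤ 1.
Let N_k = |{terms of depth ≤ k}|. Then N_0 = 1 and N_k = 1 + N_{k-1}^2 for k ≥ 1 (one summand per function symbol, arity giving the exponent).
N_0 = 1
N_1 = 1 + 1^2 = 2
So |H| = 2.
For each predicate symbol, the number of ground atoms is |H| raised to its arity; summing:
  P: 2;  Q: 2
Total ground atoms: 2 + 2 = 4.

4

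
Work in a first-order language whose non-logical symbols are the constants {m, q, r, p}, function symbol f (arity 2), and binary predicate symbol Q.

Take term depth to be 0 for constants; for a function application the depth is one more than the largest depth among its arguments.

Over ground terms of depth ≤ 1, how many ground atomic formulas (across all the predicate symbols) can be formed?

400

First count ground terms of depth ≤ 1.
Let N_k = |{terms of depth ≤ k}|. Then N_0 = 4 and N_k = 4 + N_{k-1}^2 for k ≥ 1 (one summand per function symbol, arity giving the exponent).
N_0 = 4
N_1 = 4 + 4^2 = 20
So |H| = 20.
Each predicate of arity r yields |H|^r ground atoms (one per choice of an r-tuple from H):
  Q: 20^2 = 400
Total ground atoms: 400.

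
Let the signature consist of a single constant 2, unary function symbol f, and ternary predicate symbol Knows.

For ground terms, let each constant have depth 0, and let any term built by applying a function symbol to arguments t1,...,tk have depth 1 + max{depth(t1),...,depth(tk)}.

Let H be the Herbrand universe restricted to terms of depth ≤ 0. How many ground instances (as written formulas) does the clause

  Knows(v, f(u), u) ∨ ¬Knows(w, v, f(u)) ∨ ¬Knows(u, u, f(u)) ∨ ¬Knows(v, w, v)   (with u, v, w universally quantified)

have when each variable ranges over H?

1

Ground terms of depth ≤ 0:
  Let N_k = |{terms of depth ≤ k}|. Then N_0 = 1 and N_k = 1 + N_{k-1} for k ≥ 1 (one summand per function symbol, arity giving the exponent).
  N_0 = 1
  Explicitly: 2.
So there is exactly 1 ground term available for substitution.
The clause has 3 distinct variables (u, v, w), each appearing in the body. In the free term algebra distinct substitutions yield syntactically distinct ground instances.
Number of ground instances = 1^3 = 1.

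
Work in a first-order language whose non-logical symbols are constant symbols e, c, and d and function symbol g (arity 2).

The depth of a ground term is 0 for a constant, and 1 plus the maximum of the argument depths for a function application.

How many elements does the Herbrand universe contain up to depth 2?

147

Let N_k = |{terms of depth ≤ k}|. Then N_0 = 3 and N_k = 3 + N_{k-1}^2 for k ≥ 1 (one summand per function symbol, arity giving the exponent).
N_0 = 3
N_1 = 3 + 3^2 = 12
N_2 = 3 + 12^2 = 147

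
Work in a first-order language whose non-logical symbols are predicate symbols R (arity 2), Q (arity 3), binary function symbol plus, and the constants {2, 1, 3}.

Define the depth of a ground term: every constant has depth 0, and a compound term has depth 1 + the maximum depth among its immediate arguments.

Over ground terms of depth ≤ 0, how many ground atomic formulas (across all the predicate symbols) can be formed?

36

First count ground terms of depth ≤ 0.
Count level by level. With function symbols plus/2, the terms of depth ≤ k are the 3 constants together with each function applied to depth-≤(k−1) tuples, so N_k = 3 + N_{k-1}^2.
N_0 = 3
Explicitly: 2, 1, 3.
So |H| = 3.
Ground atoms are formed by filling each argument slot of a predicate with a term from H, so an r-ary predicate gives |H|^r atoms:
  R: 3^2 = 9;  Q: 3^3 = 27
Total ground atoms: 9 + 27 = 36.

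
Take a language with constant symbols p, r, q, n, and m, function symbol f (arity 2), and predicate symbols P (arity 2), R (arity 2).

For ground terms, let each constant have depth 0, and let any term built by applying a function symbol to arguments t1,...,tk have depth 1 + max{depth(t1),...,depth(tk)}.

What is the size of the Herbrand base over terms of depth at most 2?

1638050

First count ground terms of depth ≤ 2.
If N_k denotes the number of depth-≤k ground terms, the 5 constants give N_0 = 5, and each function symbol of arity r contributes N_{k-1}^r new terms at level k: N_k = 5 + N_{k-1}^2.
N_0 = 5
N_1 = 5 + 5^2 = 30
N_2 = 5 + 30^2 = 905
So |H| = 905.
Ground atoms are formed by filling each argument slot of a predicate with a term from H, so an r-ary predicate gives |H|^r atoms:
  P: 905^2 = 819025;  R: 905^2 = 819025
Total ground atoms: 819025 + 819025 = 1638050.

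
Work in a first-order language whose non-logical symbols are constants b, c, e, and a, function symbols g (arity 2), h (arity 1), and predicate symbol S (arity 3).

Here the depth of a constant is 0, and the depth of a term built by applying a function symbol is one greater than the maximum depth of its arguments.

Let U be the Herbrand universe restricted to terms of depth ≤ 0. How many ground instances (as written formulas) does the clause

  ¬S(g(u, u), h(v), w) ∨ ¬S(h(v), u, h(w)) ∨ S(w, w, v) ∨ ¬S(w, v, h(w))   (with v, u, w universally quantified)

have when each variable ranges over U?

Ground terms of depth ≤ 0:
  Let N_k = |{terms of depth ≤ k}|. Then N_0 = 4 and N_k = 4 + N_{k-1}^2 + N_{k-1} for k ≥ 1 (one summand per function symbol, arity giving the exponent).
  N_0 = 4
So there are 4 ground terms available for substitution.
The clause has 3 distinct variables (v, u, w), each appearing in the body. In the free term algebra distinct substitutions yield syntactically distinct ground instances.
Number of ground instances = 4^3 = 64.

64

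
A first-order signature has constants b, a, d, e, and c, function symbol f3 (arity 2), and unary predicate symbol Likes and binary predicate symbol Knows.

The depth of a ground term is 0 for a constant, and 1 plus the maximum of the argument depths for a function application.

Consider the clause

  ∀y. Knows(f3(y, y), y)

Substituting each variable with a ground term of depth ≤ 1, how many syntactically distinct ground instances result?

Ground terms of depth ≤ 1:
  If N_k denotes the number of depth-≤k ground terms, the 5 constants give N_0 = 5, and each function symbol of arity r contributes N_{k-1}^r new terms at level k: N_k = 5 + N_{k-1}^2.
  N_0 = 5
  N_1 = 5 + 5^2 = 30
So there are 30 ground terms available for substitution.
The body mentions the single quantified variable y; since ground terms form a free algebra, no two substitutions collapse to the same formula.
Number of ground instances = 30.

30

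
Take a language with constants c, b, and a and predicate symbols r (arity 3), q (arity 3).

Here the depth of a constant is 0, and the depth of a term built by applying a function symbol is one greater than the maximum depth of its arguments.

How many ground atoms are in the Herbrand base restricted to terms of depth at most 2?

54

First count ground terms of depth ≤ 2.
With no function symbols every ground term is a constant, so there are exactly 3 ground terms at every depth bound.
N_0 = 3
N_1 = 3
N_2 = 3
So |H| = 3.
For each predicate symbol, the number of ground atoms is |H| raised to its arity; summing:
  r: 3^3 = 27;  q: 3^3 = 27
Total ground atoms: 27 + 27 = 54.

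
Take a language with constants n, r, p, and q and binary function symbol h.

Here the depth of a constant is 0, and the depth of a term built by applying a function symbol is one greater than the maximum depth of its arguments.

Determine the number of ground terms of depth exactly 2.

Write N_k for the number of ground terms of depth ≤ k. A term of depth ≤ k is either a constant or a function symbol applied to arguments of depth ≤ k−1, so N_k = 4 + N_{k-1}^2.
N_0 = 4
N_1 = 4 + 4^2 = 20
N_2 = 4 + 20^2 = 404
Terms of depth exactly 2: N_2 − N_1 = 404 − 20 = 384.

384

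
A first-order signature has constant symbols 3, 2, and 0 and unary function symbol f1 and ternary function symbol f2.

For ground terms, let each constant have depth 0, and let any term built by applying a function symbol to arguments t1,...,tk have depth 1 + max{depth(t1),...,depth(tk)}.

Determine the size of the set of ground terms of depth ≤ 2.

35973

Let N_k count ground terms of depth at most k. Each non-constant term of depth ≤ k is some function symbol applied to depth-≤(k−1) arguments, giving N_k = 3 + N_{k-1} + N_{k-1}^3.
N_0 = 3
N_1 = 3 + 3 + 3^3 = 33
N_2 = 3 + 33 + 33^3 = 35973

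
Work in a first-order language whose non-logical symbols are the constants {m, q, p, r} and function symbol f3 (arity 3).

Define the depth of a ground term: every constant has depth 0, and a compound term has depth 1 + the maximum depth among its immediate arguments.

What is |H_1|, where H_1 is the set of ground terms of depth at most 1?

68

Let N_k count ground terms of depth at most k. Each non-constant term of depth ≤ k is some function symbol applied to depth-≤(k−1) arguments, giving N_k = 4 + N_{k-1}^3.
N_0 = 4
N_1 = 4 + 4^3 = 68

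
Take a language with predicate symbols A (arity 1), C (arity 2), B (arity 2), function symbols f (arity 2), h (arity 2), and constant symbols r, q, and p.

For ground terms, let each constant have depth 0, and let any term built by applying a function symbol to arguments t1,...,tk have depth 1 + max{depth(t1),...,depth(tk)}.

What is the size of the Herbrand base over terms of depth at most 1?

First count ground terms of depth ≤ 1.
Let N_k count ground terms of depth at most k. Each non-constant term of depth ≤ k is some function symbol applied to depth-≤(k−1) arguments, giving N_k = 3 + N_{k-1}^2 + N_{k-1}^2.
N_0 = 3
N_1 = 3 + 3^2 + 3^2 = 21
So |H| = 21.
A ground atom is a predicate applied to a tuple of terms from H, so the count is the sum over predicates of |H|^arity:
  A: 21;  C: 21^2 = 441;  B: 21^2 = 441
Total ground atoms: 21 + 441 + 441 = 903.

903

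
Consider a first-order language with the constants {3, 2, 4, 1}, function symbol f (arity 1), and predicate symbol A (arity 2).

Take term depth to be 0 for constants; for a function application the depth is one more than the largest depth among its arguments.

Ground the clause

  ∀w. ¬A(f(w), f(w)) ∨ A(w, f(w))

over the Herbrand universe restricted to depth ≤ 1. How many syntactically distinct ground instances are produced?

8

Ground terms of depth ≤ 1:
  Write N_k for the number of ground terms of depth ≤ k. A term of depth ≤ k is either a constant or a function symbol applied to arguments of depth ≤ k−1, so N_k = 4 + N_{k-1}.
  N_0 = 4
  N_1 = 4 + 4 = 8
  Explicitly: 3, 2, 4, 1, f(3), f(2), f(4), f(1).
So there are 8 ground terms available for substitution.
There is 1 variable to instantiate (w),  occurring in at least one literal, so different choices give different ground instances.
Number of ground instances = 8.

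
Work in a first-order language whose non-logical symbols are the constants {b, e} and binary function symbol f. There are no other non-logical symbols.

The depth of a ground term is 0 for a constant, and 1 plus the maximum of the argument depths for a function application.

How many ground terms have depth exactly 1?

4

Write N_k for the number of ground terms of depth ≤ k. A term of depth ≤ k is either a constant or a function symbol applied to arguments of depth ≤ k−1, so N_k = 2 + N_{k-1}^2.
N_0 = 2
N_1 = 2 + 2^2 = 6
Terms of depth exactly 1: N_1 − N_0 = 6 − 2 = 4.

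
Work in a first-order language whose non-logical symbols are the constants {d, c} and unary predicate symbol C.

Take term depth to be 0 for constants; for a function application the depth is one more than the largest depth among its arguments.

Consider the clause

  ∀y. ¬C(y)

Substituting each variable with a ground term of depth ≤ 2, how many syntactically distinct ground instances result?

Ground terms of depth ≤ 2:
  With no function symbols every ground term is a constant, so there are exactly 2 ground terms at every depth bound.
  N_0 = 2
  N_1 = 2
  N_2 = 2
So there are 2 ground terms available for substitution.
The clause has 1 distinct variable (y), which appears in the body. In the free term algebra distinct substitutions yield syntactically distinct ground instances.
Number of ground instances = 2.

2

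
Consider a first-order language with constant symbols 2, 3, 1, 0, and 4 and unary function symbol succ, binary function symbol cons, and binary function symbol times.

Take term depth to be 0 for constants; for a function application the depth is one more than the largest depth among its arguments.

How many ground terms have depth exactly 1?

Let N_k = |{terms of depth ≤ k}|. Then N_0 = 5 and N_k = 5 + N_{k-1} + N_{k-1}^2 + N_{k-1}^2 for k ≥ 1 (one summand per function symbol, arity giving the exponent).
N_0 = 5
N_1 = 5 + 5 + 5^2 + 5^2 = 60
Terms of depth exactly 1: N_1 − N_0 = 60 − 5 = 55.

55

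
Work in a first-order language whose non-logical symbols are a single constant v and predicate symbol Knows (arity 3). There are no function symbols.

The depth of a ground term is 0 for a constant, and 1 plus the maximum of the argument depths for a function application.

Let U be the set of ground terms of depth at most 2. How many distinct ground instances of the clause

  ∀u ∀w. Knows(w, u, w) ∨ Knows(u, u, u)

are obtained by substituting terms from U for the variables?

Ground terms of depth ≤ 2:
  With no function symbols every ground term is a constant, so there is exactly 1 ground term at every depth bound.
  N_0 = 1
  N_1 = 1
  N_2 = 1
  Explicitly: v.
So there is exactly 1 ground term available for substitution.
Each of u, w ranges independently over the available ground terms, and distinct assignments produce distinct instances.
Number of ground instances = 1^2 = 1.

1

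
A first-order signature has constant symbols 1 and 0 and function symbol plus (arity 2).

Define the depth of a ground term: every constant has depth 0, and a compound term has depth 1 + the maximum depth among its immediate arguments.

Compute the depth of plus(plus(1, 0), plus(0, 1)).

2

depth(plus(1, 0)) = 1 + max(0, 0) = 1
depth(plus(0, 1)) = 1 + max(0, 0) = 1
depth(plus(plus(1, 0), plus(0, 1))) = 1 + max(1, 1) = 2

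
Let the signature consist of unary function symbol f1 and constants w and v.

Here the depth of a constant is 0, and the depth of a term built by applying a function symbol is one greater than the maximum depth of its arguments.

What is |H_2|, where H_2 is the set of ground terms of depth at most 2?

Write N_k for the number of ground terms of depth ≤ k. A term of depth ≤ k is either a constant or a function symbol applied to arguments of depth ≤ k−1, so N_k = 2 + N_{k-1}.
N_0 = 2
N_1 = 2 + 2 = 4
N_2 = 2 + 4 = 6
Explicitly: w, v, f1(w), f1(v), f1(f1(w)), f1(f1(v)).

6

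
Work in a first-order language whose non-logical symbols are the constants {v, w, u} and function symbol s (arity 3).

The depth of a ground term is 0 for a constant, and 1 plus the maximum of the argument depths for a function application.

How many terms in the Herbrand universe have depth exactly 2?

Write N_k for the number of ground terms of depth ≤ k. A term of depth ≤ k is either a constant or a function symbol applied to arguments of depth ≤ k−1, so N_k = 3 + N_{k-1}^3.
N_0 = 3
N_1 = 3 + 3^3 = 30
N_2 = 3 + 30^3 = 27003
Terms of depth exactly 2: N_2 − N_1 = 27003 − 30 = 26973.

26973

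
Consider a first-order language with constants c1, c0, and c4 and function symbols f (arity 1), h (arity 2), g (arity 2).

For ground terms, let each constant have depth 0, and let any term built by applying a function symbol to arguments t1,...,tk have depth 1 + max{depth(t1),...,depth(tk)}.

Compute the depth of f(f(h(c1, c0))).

depth(h(c1, c0)) = 1 + max(0, 0) = 1
depth(f(h(c1, c0))) = 1 + depth(h(c1, c0)) = 1 + 1 = 2
depth(f(f(h(c1, c0)))) = 1 + depth(f(h(c1, c0))) = 1 + 2 = 3

3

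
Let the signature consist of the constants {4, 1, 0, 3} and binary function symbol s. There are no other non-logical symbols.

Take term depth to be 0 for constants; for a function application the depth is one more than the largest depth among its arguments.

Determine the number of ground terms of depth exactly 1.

16

Let N_k count ground terms of depth at most k. Each non-constant term of depth ≤ k is some function symbol applied to depth-≤(k−1) arguments, giving N_k = 4 + N_{k-1}^2.
N_0 = 4
N_1 = 4 + 4^2 = 20
Terms of depth exactly 1: N_1 − N_0 = 20 − 4 = 16.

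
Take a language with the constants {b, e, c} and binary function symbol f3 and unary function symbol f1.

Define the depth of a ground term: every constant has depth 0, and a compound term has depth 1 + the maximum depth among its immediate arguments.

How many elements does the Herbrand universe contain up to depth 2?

Let N_k count ground terms of depth at most k. Each non-constant term of depth ≤ k is some function symbol applied to depth-≤(k−1) arguments, giving N_k = 3 + N_{k-1}^2 + N_{k-1}.
N_0 = 3
N_1 = 3 + 3^2 + 3 = 15
N_2 = 3 + 15^2 + 15 = 243

243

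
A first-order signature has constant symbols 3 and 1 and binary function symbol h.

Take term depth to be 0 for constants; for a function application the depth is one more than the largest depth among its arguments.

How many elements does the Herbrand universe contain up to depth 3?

1446

Write N_k for the number of ground terms of depth ≤ k. A term of depth ≤ k is either a constant or a function symbol applied to arguments of depth ≤ k−1, so N_k = 2 + N_{k-1}^2.
N_0 = 2
N_1 = 2 + 2^2 = 6
N_2 = 2 + 6^2 = 38
N_3 = 2 + 38^2 = 1446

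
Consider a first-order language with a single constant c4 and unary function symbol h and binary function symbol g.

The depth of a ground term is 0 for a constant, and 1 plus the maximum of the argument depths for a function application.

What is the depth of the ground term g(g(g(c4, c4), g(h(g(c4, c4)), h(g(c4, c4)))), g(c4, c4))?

5

depth(g(c4, c4)) = 1 + max(0, 0) = 1
depth(h(g(c4, c4))) = 1 + depth(g(c4, c4)) = 1 + 1 = 2
depth(g(h(g(c4, c4)), h(g(c4, c4)))) = 1 + max(2, 2) = 3
depth(g(g(c4, c4), g(h(g(c4, c4)), h(g(c4, c4))))) = 1 + max(1, 3) = 4
depth(g(g(g(c4, c4), g(h(g(c4, c4)), h(g(c4, c4)))), g(c4, c4))) = 1 + max(4, 1) = 5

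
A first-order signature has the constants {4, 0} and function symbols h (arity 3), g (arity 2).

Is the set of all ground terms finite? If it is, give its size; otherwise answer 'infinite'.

The signature has at least one function symbol (h, arity 3) and at least one constant (4).
Iterating h gives infinitely many distinct ground terms: 4, h(4, 4, 4), h(h(4, 4, 4), h(4, 4, 4), h(4, 4, 4)), ...
So the Herbrand universe is infinite.

infinite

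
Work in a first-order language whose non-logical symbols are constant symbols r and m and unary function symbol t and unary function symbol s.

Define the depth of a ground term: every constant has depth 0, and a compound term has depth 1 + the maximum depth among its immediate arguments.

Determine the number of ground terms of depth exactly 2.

Write N_k for the number of ground terms of depth ≤ k. A term of depth ≤ k is either a constant or a function symbol applied to arguments of depth ≤ k−1, so N_k = 2 + N_{k-1} + N_{k-1}.
N_0 = 2
N_1 = 2 + 2 + 2 = 6
N_2 = 2 + 6 + 6 = 14
Terms of depth exactly 2: N_2 − N_1 = 14 − 6 = 8.

8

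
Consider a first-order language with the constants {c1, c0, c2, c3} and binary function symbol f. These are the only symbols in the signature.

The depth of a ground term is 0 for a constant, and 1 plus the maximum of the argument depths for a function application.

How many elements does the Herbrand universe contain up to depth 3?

Let N_k = |{terms of depth ≤ k}|. Then N_0 = 4 and N_k = 4 + N_{k-1}^2 for k ≥ 1 (one summand per function symbol, arity giving the exponent).
N_0 = 4
N_1 = 4 + 4^2 = 20
N_2 = 4 + 20^2 = 404
N_3 = 4 + 404^2 = 163220

163220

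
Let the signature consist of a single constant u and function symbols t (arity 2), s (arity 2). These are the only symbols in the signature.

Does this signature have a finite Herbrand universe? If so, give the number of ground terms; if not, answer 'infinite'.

The signature has at least one function symbol (t, arity 2) and at least one constant (u).
Iterating t gives infinitely many distinct ground terms: u, t(u, u), t(t(u, u), t(u, u)), ...
So the Herbrand universe is infinite.

infinite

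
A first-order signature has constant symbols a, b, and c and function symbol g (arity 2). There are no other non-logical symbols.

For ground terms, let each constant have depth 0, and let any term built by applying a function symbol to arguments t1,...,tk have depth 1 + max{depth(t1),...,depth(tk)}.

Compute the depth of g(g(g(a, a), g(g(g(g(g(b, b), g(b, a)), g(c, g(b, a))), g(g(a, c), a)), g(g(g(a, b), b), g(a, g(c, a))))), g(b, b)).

depth(g(a, a)) = 1 + max(0, 0) = 1
depth(g(b, b)) = 1 + max(0, 0) = 1
depth(g(b, a)) = 1 + max(0, 0) = 1
depth(g(g(b, b), g(b, a))) = 1 + max(1, 1) = 2
depth(g(c, g(b, a))) = 1 + max(0, 1) = 2
depth(g(g(g(b, b), g(b, a)), g(c, g(b, a)))) = 1 + max(2, 2) = 3
depth(g(a, c)) = 1 + max(0, 0) = 1
depth(g(g(a, c), a)) = 1 + max(1, 0) = 2
depth(g(g(g(g(b, b), g(b, a)), g(c, g(b, a))), g(g(a, c), a))) = 1 + max(3, 2) = 4
depth(g(a, b)) = 1 + max(0, 0) = 1
depth(g(g(a, b), b)) = 1 + max(1, 0) = 2
depth(g(c, a)) = 1 + max(0, 0) = 1
depth(g(a, g(c, a))) = 1 + max(0, 1) = 2
depth(g(g(g(a, b), b), g(a, g(c, a)))) = 1 + max(2, 2) = 3
depth(g(g(g(g(g(b, b), g(b, a)), g(c, g(b, a))), g(g(a, c), a)), g(g(g(a, b), b), g(a, g(c, a))))) = 1 + max(4, 3) = 5
depth(g(g(a, a), g(g(g(g(g(b, b), g(b, a)), g(c, g(b, a))), g(g(a, c), a)), g(g(g(a, b), b), g(a, g(c, a)))))) = 1 + max(1, 5) = 6
depth(g(g(g(a, a), g(g(g(g(g(b, b), g(b, a)), g(c, g(b, a))), g(g(a, c), a)), g(g(g(a, b), b), g(a, g(c, a))))), g(b, b))) = 1 + max(6, 1) = 7

7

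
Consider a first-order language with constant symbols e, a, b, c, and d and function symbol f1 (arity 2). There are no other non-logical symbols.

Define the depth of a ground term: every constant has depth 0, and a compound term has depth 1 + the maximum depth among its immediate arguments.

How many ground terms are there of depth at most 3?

819030

Let N_k count ground terms of depth at most k. Each non-constant term of depth ≤ k is some function symbol applied to depth-≤(k−1) arguments, giving N_k = 5 + N_{k-1}^2.
N_0 = 5
N_1 = 5 + 5^2 = 30
N_2 = 5 + 30^2 = 905
N_3 = 5 + 905^2 = 819030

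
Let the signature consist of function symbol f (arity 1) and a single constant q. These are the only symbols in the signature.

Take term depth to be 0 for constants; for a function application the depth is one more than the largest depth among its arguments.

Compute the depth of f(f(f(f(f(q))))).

depth(f(q)) = 1 + depth(q) = 1 + 0 = 1
depth(f(f(q))) = 1 + depth(f(q)) = 1 + 1 = 2
depth(f(f(f(q)))) = 1 + depth(f(f(q))) = 1 + 2 = 3
depth(f(f(f(f(q))))) = 1 + depth(f(f(f(q)))) = 1 + 3 = 4
depth(f(f(f(f(f(q)))))) = 1 + depth(f(f(f(f(q))))) = 1 + 4 = 5

5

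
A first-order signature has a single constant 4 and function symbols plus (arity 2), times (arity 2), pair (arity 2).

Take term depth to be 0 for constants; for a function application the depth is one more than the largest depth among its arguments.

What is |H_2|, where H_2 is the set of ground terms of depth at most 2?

Write N_k for the number of ground terms of depth ≤ k. A term of depth ≤ k is either a constant or a function symbol applied to arguments of depth ≤ k−1, so N_k = 1 + N_{k-1}^2 + N_{k-1}^2 + N_{k-1}^2.
N_0 = 1
N_1 = 1 + 1^2 + 1^2 + 1^2 = 4
N_2 = 1 + 4^2 + 4^2 + 4^2 = 49

49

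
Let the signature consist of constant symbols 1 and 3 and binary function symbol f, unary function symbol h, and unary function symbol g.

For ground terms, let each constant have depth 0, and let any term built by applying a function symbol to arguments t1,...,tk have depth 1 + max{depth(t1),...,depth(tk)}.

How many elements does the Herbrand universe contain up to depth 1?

10

If N_k denotes the number of depth-≤k ground terms, the 2 constants give N_0 = 2, and each function symbol of arity r contributes N_{k-1}^r new terms at level k: N_k = 2 + N_{k-1}^2 + N_{k-1} + N_{k-1}.
N_0 = 2
N_1 = 2 + 2^2 + 2 + 2 = 10
Explicitly: 1, 3, f(1, 1), f(1, 3), f(3, 1), f(3, 3), h(1), h(3), g(1), g(3).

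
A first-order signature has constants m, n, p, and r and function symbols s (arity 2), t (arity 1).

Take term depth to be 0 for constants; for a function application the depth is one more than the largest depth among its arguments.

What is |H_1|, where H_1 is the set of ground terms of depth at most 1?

24

Count level by level. With function symbols s/2, t/1, the terms of depth ≤ k are the 4 constants together with each function applied to depth-≤(k−1) tuples, so N_k = 4 + N_{k-1}^2 + N_{k-1}.
N_0 = 4
N_1 = 4 + 4^2 + 4 = 24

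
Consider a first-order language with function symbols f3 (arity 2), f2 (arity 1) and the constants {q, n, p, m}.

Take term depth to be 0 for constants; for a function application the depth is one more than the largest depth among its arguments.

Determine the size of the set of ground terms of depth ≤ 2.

604

If N_k denotes the number of depth-≤k ground terms, the 4 constants give N_0 = 4, and each function symbol of arity r contributes N_{k-1}^r new terms at level k: N_k = 4 + N_{k-1}^2 + N_{k-1}.
N_0 = 4
N_1 = 4 + 4^2 + 4 = 24
N_2 = 4 + 24^2 + 24 = 604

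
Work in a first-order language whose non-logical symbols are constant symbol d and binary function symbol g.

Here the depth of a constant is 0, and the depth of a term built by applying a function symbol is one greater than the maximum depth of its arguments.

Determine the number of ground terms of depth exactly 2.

3

Let N_k count ground terms of depth at most k. Each non-constant term of depth ≤ k is some function symbol applied to depth-≤(k−1) arguments, giving N_k = 1 + N_{k-1}^2.
N_0 = 1
N_1 = 1 + 1^2 = 2
N_2 = 1 + 2^2 = 5
Terms of depth exactly 2: N_2 − N_1 = 5 − 2 = 3.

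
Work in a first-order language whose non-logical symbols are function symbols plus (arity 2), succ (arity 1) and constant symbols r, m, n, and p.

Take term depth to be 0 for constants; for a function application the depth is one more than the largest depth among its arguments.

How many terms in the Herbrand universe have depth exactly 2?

Write N_k for the number of ground terms of depth ≤ k. A term of depth ≤ k is either a constant or a function symbol applied to arguments of depth ≤ k−1, so N_k = 4 + N_{k-1}^2 + N_{k-1}.
N_0 = 4
N_1 = 4 + 4^2 + 4 = 24
N_2 = 4 + 24^2 + 24 = 604
Terms of depth exactly 2: N_2 − N_1 = 604 − 24 = 580.

580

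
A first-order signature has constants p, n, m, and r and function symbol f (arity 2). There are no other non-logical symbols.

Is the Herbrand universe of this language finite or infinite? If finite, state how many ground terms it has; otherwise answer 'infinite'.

The signature has at least one function symbol (f, arity 2) and at least one constant (p).
Iterating f gives infinitely many distinct ground terms: p, f(p, p), f(f(p, p), f(p, p)), ...
So the Herbrand universe is infinite.

infinite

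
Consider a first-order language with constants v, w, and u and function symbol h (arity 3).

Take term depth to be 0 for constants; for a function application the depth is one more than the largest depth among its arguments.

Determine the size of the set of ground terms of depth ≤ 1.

30

If N_k denotes the number of depth-≤k ground terms, the 3 constants give N_0 = 3, and each function symbol of arity r contributes N_{k-1}^r new terms at level k: N_k = 3 + N_{k-1}^3.
N_0 = 3
N_1 = 3 + 3^3 = 30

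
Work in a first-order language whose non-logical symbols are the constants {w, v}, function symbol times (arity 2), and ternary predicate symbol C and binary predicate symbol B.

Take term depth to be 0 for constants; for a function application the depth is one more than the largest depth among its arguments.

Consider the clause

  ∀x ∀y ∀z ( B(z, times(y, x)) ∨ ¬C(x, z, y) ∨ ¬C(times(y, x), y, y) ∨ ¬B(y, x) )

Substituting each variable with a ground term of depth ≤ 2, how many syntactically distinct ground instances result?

Ground terms of depth ≤ 2:
  Let N_k count ground terms of depth at most k. Each non-constant term of depth ≤ k is some function symbol applied to depth-≤(k−1) arguments, giving N_k = 2 + N_{k-1}^2.
  N_0 = 2
  N_1 = 2 + 2^2 = 6
  N_2 = 2 + 6^2 = 38
So there are 38 ground terms available for substitution.
There are 3 variables to instantiate (x, y, z), each occurring in at least one literal, so different choices give different ground instances.
Number of ground instances = 38^3 = 54872.

54872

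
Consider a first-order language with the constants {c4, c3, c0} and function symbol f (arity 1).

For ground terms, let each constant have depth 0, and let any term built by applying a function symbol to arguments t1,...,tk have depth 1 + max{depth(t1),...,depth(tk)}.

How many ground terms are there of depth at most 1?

6

If N_k denotes the number of depth-≤k ground terms, the 3 constants give N_0 = 3, and each function symbol of arity r contributes N_{k-1}^r new terms at level k: N_k = 3 + N_{k-1}.
N_0 = 3
N_1 = 3 + 3 = 6
Explicitly: c4, c3, c0, f(c4), f(c3), f(c0).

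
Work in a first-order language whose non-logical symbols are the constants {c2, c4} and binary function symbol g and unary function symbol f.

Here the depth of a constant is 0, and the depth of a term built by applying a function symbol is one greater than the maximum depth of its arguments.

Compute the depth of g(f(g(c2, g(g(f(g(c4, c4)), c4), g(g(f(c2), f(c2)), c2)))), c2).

7

depth(g(c4, c4)) = 1 + max(0, 0) = 1
depth(f(g(c4, c4))) = 1 + depth(g(c4, c4)) = 1 + 1 = 2
depth(g(f(g(c4, c4)), c4)) = 1 + max(2, 0) = 3
depth(f(c2)) = 1 + depth(c2) = 1 + 0 = 1
depth(g(f(c2), f(c2))) = 1 + max(1, 1) = 2
depth(g(g(f(c2), f(c2)), c2)) = 1 + max(2, 0) = 3
depth(g(g(f(g(c4, c4)), c4), g(g(f(c2), f(c2)), c2))) = 1 + max(3, 3) = 4
depth(g(c2, g(g(f(g(c4, c4)), c4), g(g(f(c2), f(c2)), c2)))) = 1 + max(0, 4) = 5
depth(f(g(c2, g(g(f(g(c4, c4)), c4), g(g(f(c2), f(c2)), c2))))) = 1 + depth(g(c2, g(g(f(g(c4, c4)), c4), g(g(f(c2), f(c2)), c2)))) = 1 + 5 = 6
depth(g(f(g(c2, g(g(f(g(c4, c4)), c4), g(g(f(c2), f(c2)), c2)))), c2)) = 1 + max(6, 0) = 7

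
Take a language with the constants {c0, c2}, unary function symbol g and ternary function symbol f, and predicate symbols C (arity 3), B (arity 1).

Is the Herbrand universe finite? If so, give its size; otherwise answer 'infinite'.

infinite

The signature has at least one function symbol (g, arity 1) and at least one constant (c0).
Iterating g gives infinitely many distinct ground terms: c0, g(c0), g(g(c0)), ...
So the Herbrand universe is infinite.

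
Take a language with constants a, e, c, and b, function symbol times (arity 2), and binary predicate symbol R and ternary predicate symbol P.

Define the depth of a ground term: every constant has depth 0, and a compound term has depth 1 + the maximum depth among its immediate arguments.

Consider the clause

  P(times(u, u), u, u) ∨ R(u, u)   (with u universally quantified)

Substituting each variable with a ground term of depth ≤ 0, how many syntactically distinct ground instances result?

Ground terms of depth ≤ 0:
  Let N_k = |{terms of depth ≤ k}|. Then N_0 = 4 and N_k = 4 + N_{k-1}^2 for k ≥ 1 (one summand per function symbol, arity giving the exponent).
  N_0 = 4
  Explicitly: a, e, c, b.
So there are 4 ground terms available for substitution.
The body mentions the single quantified variable u; since ground terms form a free algebra, no two substitutions collapse to the same formula.
Number of ground instances = 4.

4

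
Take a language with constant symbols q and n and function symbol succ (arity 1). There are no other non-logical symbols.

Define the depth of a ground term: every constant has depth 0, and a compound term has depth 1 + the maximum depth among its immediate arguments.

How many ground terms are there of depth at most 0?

Let N_k = |{terms of depth ≤ k}|. Then N_0 = 2 and N_k = 2 + N_{k-1} for k ≥ 1 (one summand per function symbol, arity giving the exponent).
N_0 = 2
Explicitly: q, n.

2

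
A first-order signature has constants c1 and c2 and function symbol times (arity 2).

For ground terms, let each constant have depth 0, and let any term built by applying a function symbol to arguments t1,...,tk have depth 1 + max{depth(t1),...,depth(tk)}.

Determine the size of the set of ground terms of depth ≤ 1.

6

Write N_k for the number of ground terms of depth ≤ k. A term of depth ≤ k is either a constant or a function symbol applied to arguments of depth ≤ k−1, so N_k = 2 + N_{k-1}^2.
N_0 = 2
N_1 = 2 + 2^2 = 6
Explicitly: c1, c2, times(c1, c1), times(c1, c2), times(c2, c1), times(c2, c2).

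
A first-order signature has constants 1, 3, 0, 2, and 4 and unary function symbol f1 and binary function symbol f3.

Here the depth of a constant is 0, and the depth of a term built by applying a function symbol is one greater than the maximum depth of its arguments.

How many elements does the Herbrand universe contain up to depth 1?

If N_k denotes the number of depth-≤k ground terms, the 5 constants give N_0 = 5, and each function symbol of arity r contributes N_{k-1}^r new terms at level k: N_k = 5 + N_{k-1} + N_{k-1}^2.
N_0 = 5
N_1 = 5 + 5 + 5^2 = 35

35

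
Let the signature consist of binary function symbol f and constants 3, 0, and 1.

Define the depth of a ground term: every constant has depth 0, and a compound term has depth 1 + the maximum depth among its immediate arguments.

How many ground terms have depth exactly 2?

135

Let N_k = |{terms of depth ≤ k}|. Then N_0 = 3 and N_k = 3 + N_{k-1}^2 for k ≥ 1 (one summand per function symbol, arity giving the exponent).
N_0 = 3
N_1 = 3 + 3^2 = 12
N_2 = 3 + 12^2 = 147
Terms of depth exactly 2: N_2 − N_1 = 147 − 12 = 135.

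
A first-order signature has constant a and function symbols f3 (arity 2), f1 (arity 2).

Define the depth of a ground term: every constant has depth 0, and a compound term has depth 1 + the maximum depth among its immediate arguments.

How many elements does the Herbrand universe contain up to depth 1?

3

Write N_k for the number of ground terms of depth ≤ k. A term of depth ≤ k is either a constant or a function symbol applied to arguments of depth ≤ k−1, so N_k = 1 + N_{k-1}^2 + N_{k-1}^2.
N_0 = 1
N_1 = 1 + 1^2 + 1^2 = 3
Explicitly: a, f3(a, a), f1(a, a).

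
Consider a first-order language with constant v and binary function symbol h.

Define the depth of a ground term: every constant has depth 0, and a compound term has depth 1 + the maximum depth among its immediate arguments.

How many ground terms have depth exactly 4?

651

Let N_k count ground terms of depth at most k. Each non-constant term of depth ≤ k is some function symbol applied to depth-≤(k−1) arguments, giving N_k = 1 + N_{k-1}^2.
N_0 = 1
N_1 = 1 + 1^2 = 2
N_2 = 1 + 2^2 = 5
N_3 = 1 + 5^2 = 26
N_4 = 1 + 26^2 = 677
Terms of depth exactly 4: N_4 − N_3 = 677 − 26 = 651.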